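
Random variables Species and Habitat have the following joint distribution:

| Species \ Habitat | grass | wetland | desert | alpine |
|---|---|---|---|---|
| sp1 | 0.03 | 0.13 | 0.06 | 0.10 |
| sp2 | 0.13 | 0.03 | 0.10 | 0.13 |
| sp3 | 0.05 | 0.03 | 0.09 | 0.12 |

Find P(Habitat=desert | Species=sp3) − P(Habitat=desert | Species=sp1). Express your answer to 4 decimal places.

0.1228

P(Species=sp3) = 0.05 + 0.03 + 0.09 + 0.12 = 0.29; P(Habitat=desert | Species=sp3) = 0.09/0.29 = 0.31034.
P(Species=sp1) = 0.03 + 0.13 + 0.06 + 0.10 = 0.32; P(Habitat=desert | Species=sp1) = 0.06/0.32 = 0.18750.
Difference = 0.1228.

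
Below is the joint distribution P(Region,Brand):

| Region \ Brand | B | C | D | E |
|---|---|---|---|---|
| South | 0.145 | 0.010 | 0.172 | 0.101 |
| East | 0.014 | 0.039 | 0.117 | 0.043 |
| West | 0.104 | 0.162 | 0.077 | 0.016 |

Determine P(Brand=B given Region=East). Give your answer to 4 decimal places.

0.0657

P(Region=East) = 0.014 + 0.039 + 0.117 + 0.043 = 0.213.
P(Brand=B | Region=East) = 0.014/0.213 = 0.0657.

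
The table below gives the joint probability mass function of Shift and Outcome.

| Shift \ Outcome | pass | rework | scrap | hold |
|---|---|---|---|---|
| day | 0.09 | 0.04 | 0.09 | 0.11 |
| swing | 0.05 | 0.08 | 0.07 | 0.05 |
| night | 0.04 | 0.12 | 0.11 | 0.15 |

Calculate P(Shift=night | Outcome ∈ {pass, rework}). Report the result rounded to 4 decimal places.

P(Outcome=pass) = 0.09 + 0.05 + 0.04 = 0.18.
P(Outcome=rework) = 0.04 + 0.08 + 0.12 = 0.24.
P(Outcome ∈ {pass, rework}) = 0.18 + 0.24 = 0.42; P(Shift=night, Outcome ∈ {pass, rework}) = 0.04 + 0.12 = 0.16.
P(Shift=night | Outcome ∈ {pass, rework}) = 0.16/0.42 = 0.3810.

0.3810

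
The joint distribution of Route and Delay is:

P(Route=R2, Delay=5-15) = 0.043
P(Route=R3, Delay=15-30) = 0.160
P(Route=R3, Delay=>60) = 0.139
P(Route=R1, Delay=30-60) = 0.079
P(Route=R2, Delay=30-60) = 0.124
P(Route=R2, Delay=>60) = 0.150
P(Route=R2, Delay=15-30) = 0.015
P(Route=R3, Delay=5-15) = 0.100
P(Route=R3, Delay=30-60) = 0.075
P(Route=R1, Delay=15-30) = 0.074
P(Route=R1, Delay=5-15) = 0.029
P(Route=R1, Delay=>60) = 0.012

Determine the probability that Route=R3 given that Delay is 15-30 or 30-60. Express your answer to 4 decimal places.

P(Delay=15-30) = 0.074 + 0.015 + 0.160 = 0.249.
P(Delay=30-60) = 0.079 + 0.124 + 0.075 = 0.278.
P(Delay ∈ {15-30, 30-60}) = 0.249 + 0.278 = 0.527; P(Route=R3, Delay ∈ {15-30, 30-60}) = 0.160 + 0.075 = 0.235.
P(Route=R3 | Delay ∈ {15-30, 30-60}) = 0.235/0.527 = 0.4459.

0.4459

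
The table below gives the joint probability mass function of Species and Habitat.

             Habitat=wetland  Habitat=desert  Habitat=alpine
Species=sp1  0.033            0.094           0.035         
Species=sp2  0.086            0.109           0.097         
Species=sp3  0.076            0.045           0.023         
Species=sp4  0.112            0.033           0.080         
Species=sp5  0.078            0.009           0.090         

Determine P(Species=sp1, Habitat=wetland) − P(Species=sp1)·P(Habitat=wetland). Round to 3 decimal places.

P(Species=sp1) = 0.033 + 0.094 + 0.035 = 0.162.
P(Habitat=wetland) = 0.033 + 0.086 + 0.076 + 0.112 + 0.078 = 0.385.
P(Species=sp1, Habitat=wetland) − P(Species=sp1)P(Habitat=wetland) = 0.033 − 0.162×0.385 = -0.029.

-0.029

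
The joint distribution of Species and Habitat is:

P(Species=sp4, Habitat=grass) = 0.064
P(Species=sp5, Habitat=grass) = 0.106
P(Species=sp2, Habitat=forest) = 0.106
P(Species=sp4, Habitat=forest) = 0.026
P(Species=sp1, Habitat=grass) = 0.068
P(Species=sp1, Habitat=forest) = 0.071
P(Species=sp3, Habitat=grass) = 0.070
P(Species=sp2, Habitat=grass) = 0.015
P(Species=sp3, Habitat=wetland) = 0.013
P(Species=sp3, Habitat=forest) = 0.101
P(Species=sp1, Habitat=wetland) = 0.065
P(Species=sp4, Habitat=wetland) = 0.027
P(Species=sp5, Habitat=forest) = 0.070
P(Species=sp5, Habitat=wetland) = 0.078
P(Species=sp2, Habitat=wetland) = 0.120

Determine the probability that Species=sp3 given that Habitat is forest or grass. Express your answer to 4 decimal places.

0.2453

P(Habitat=forest) = 0.071 + 0.106 + 0.101 + 0.026 + 0.070 = 0.374.
P(Habitat=grass) = 0.068 + 0.015 + 0.070 + 0.064 + 0.106 = 0.323.
P(Habitat ∈ {forest, grass}) = 0.374 + 0.323 = 0.697; P(Species=sp3, Habitat ∈ {forest, grass}) = 0.101 + 0.070 = 0.171.
P(Species=sp3 | Habitat ∈ {forest, grass}) = 0.171/0.697 = 0.2453.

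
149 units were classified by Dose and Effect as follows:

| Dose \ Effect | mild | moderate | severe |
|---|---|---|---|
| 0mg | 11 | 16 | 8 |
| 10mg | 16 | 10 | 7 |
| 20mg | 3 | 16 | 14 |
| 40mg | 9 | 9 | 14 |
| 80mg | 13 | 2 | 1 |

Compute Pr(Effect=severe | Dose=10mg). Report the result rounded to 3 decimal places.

Total with Dose=10mg: 16 + 10 + 7 = 33.
P(Effect=severe | Dose=10mg) = 7/33 = 0.212.

0.212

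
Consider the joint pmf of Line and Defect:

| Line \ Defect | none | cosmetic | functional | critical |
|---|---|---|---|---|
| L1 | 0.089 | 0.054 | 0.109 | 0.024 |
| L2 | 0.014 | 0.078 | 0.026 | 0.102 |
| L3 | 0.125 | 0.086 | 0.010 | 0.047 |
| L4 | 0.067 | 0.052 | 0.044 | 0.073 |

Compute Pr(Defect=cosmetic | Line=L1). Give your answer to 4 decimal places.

P(Line=L1) = 0.089 + 0.054 + 0.109 + 0.024 = 0.276.
P(Defect=cosmetic | Line=L1) = 0.054/0.276 = 0.1957.

0.1957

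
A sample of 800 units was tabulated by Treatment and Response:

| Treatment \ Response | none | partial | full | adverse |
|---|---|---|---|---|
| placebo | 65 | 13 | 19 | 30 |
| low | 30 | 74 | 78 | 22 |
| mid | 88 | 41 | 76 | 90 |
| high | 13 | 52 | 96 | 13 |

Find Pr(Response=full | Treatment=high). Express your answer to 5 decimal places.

Total with Treatment=high: 13 + 52 + 96 + 13 = 174.
P(Response=full | Treatment=high) = 96/174 = 0.55172.

0.55172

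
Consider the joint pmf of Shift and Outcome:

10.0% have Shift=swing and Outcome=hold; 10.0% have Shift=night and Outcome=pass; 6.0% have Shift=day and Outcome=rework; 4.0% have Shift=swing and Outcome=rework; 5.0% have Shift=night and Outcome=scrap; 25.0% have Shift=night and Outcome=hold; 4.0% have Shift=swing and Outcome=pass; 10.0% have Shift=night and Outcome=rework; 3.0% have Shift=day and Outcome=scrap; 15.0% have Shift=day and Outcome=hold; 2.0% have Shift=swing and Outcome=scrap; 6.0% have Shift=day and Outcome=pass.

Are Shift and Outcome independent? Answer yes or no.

Every cell satisfies P(Shift,Outcome) = P(Shift)·P(Outcome). For instance P(Shift=swing) = 0.200, P(Outcome=pass) = 0.200, and 0.200×0.200 = 0.040 matches the joint entry. So Shift and Outcome are independent.

yes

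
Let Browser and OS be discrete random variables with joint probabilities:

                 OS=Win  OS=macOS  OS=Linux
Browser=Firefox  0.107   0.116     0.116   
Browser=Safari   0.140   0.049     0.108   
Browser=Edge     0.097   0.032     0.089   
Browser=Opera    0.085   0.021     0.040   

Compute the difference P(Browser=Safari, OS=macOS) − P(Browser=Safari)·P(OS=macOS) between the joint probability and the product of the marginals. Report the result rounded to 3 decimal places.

-0.016

P(Browser=Safari) = 0.140 + 0.049 + 0.108 = 0.297.
P(OS=macOS) = 0.116 + 0.049 + 0.032 + 0.021 = 0.218.
P(Browser=Safari, OS=macOS) − P(Browser=Safari)P(OS=macOS) = 0.049 − 0.297×0.218 = -0.016.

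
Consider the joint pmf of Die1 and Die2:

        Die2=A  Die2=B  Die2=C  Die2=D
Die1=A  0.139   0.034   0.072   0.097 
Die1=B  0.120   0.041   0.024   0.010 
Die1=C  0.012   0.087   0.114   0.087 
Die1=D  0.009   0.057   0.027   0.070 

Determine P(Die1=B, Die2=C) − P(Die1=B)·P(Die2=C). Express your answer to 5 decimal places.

P(Die1=B) = 0.120 + 0.041 + 0.024 + 0.010 = 0.195.
P(Die2=C) = 0.072 + 0.024 + 0.114 + 0.027 = 0.237.
P(Die1=B, Die2=C) − P(Die1=B)P(Die2=C) = 0.024 − 0.195×0.237 = -0.02222.

-0.02222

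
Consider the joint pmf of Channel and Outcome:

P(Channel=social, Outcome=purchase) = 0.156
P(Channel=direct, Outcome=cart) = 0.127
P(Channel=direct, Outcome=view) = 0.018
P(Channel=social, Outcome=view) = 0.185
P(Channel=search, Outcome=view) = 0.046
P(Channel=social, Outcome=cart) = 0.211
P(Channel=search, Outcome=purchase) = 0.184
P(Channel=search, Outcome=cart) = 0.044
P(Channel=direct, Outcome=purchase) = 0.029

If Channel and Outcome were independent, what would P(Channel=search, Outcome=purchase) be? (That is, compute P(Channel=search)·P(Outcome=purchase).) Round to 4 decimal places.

P(Channel=search) = 0.046 + 0.044 + 0.184 = 0.274.
P(Outcome=purchase) = 0.184 + 0.156 + 0.029 = 0.369.
Product: 0.274 × 0.369 = 0.1011.

0.1011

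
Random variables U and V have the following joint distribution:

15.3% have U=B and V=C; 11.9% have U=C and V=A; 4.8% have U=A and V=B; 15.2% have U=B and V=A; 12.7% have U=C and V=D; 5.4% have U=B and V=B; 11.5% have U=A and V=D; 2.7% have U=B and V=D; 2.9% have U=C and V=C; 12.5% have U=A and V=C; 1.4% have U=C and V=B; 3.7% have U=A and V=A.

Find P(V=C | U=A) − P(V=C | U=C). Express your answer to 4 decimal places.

0.2843

P(U=A) = 0.037 + 0.048 + 0.125 + 0.115 = 0.325; P(V=C | U=A) = 0.125/0.325 = 0.38462.
P(U=C) = 0.119 + 0.014 + 0.029 + 0.127 = 0.289; P(V=C | U=C) = 0.029/0.289 = 0.10035.
Difference = 0.2843.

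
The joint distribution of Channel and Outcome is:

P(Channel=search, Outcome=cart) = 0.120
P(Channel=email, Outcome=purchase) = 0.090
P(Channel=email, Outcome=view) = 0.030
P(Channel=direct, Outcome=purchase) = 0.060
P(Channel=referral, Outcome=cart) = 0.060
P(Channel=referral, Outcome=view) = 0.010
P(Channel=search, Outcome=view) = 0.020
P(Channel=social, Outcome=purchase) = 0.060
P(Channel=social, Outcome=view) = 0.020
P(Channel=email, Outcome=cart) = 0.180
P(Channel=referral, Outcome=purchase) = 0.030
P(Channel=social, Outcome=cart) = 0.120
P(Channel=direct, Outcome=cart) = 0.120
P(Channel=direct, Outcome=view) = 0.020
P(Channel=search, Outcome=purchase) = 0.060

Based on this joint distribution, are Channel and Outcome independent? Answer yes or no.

yes

Every cell satisfies P(Channel,Outcome) = P(Channel)·P(Outcome). For instance P(Channel=referral) = 0.100, P(Outcome=cart) = 0.600, and 0.100×0.600 = 0.060 matches the joint entry. So Channel and Outcome are independent.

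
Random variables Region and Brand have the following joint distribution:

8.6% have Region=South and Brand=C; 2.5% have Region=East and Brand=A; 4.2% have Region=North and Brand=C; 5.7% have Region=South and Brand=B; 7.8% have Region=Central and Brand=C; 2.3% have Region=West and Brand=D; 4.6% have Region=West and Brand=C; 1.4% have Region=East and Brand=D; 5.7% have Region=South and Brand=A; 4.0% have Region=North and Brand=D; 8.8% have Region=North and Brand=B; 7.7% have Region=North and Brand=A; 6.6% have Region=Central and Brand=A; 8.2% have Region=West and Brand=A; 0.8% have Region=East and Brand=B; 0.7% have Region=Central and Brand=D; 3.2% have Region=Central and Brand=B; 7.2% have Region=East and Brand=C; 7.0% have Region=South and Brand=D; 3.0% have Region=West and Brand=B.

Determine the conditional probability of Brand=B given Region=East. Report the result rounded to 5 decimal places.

P(Region=East) = 0.025 + 0.008 + 0.072 + 0.014 = 0.119.
P(Brand=B | Region=East) = 0.008/0.119 = 0.06723.

0.06723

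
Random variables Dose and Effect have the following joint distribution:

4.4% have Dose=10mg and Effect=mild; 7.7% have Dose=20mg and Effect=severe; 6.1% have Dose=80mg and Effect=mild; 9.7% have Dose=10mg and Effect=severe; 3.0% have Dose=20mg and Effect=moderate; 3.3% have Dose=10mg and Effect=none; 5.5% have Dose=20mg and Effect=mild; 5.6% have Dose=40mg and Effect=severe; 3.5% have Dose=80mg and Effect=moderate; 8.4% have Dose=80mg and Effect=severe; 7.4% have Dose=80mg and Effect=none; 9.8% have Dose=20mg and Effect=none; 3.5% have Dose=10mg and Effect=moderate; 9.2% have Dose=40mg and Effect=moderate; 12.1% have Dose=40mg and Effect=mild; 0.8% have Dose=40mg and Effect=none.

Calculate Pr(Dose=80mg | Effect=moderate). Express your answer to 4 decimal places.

0.1823

P(Effect=moderate) = 0.035 + 0.030 + 0.092 + 0.035 = 0.192.
P(Dose=80mg | Effect=moderate) = 0.035/0.192 = 0.1823.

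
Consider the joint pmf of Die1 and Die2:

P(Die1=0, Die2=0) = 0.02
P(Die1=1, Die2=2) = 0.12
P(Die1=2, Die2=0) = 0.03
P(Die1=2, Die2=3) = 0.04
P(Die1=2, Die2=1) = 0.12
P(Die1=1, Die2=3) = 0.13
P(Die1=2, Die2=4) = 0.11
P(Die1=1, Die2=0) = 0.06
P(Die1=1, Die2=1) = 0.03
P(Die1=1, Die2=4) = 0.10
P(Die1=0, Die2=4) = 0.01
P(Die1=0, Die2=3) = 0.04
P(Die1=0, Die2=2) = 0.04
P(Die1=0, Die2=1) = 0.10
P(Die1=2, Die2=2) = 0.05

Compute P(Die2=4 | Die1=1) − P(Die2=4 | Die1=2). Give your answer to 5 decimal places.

P(Die1=1) = 0.06 + 0.03 + 0.12 + 0.13 + 0.10 = 0.44; P(Die2=4 | Die1=1) = 0.10/0.44 = 0.227273.
P(Die1=2) = 0.03 + 0.12 + 0.05 + 0.04 + 0.11 = 0.35; P(Die2=4 | Die1=2) = 0.11/0.35 = 0.314286.
Difference = -0.08701.

-0.08701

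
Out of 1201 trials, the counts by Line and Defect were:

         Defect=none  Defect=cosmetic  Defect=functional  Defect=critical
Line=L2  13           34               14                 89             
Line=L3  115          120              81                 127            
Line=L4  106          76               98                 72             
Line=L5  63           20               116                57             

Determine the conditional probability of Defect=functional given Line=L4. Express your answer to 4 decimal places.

Total with Line=L4: 106 + 76 + 98 + 72 = 352.
P(Defect=functional | Line=L4) = 98/352 = 0.2784.

0.2784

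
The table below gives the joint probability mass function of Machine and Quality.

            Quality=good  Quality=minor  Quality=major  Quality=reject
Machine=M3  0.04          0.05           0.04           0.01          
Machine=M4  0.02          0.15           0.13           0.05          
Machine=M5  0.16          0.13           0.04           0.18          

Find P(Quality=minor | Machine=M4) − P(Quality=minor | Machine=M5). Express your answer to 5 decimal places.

0.17367

P(Machine=M4) = 0.02 + 0.15 + 0.13 + 0.05 = 0.35; P(Quality=minor | Machine=M4) = 0.15/0.35 = 0.428571.
P(Machine=M5) = 0.16 + 0.13 + 0.04 + 0.18 = 0.51; P(Quality=minor | Machine=M5) = 0.13/0.51 = 0.254902.
Difference = 0.17367.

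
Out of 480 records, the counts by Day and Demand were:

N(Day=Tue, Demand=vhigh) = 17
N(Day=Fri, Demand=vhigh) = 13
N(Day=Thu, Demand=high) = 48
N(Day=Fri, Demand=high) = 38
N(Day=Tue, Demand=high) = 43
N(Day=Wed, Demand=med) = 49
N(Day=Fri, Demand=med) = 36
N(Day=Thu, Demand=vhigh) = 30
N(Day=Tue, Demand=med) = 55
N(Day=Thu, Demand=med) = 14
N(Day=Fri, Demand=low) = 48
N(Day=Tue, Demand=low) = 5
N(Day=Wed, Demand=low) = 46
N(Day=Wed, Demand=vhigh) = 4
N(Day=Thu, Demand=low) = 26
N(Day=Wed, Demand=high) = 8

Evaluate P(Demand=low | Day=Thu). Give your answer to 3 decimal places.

Total with Day=Thu: 26 + 14 + 48 + 30 = 118.
P(Demand=low | Day=Thu) = 26/118 = 0.220.

0.220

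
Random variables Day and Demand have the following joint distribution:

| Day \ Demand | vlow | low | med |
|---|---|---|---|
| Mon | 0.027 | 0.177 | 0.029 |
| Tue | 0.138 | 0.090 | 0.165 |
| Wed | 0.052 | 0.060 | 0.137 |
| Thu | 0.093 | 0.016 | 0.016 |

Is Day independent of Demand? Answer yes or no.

no

P(Day=Mon) = 0.233 and P(Demand=low) = 0.343, so their product is 0.07992, but P(Day=Mon, Demand=low) = 0.177. Since these differ, Day and Demand are not independent.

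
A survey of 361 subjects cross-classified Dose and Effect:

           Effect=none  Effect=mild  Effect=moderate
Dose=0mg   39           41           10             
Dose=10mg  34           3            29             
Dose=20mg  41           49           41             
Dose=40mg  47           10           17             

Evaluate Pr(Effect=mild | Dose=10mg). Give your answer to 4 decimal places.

0.0455

Total with Dose=10mg: 34 + 3 + 29 = 66.
P(Effect=mild | Dose=10mg) = 3/66 = 0.0455.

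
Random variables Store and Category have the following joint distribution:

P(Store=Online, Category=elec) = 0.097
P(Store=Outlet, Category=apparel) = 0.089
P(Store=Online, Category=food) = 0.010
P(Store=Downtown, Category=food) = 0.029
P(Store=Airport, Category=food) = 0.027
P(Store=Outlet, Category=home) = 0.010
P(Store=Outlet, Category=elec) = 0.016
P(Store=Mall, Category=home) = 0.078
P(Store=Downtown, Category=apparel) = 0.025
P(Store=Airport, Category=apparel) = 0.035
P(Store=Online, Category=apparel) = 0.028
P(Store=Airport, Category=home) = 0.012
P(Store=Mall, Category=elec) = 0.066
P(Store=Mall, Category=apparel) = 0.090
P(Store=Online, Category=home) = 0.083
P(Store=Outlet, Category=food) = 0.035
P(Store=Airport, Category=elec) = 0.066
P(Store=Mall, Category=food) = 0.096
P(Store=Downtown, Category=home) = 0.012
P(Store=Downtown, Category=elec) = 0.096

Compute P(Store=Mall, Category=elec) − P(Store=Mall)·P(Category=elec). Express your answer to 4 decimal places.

P(Store=Mall) = 0.096 + 0.090 + 0.066 + 0.078 = 0.330.
P(Category=elec) = 0.096 + 0.066 + 0.066 + 0.016 + 0.097 = 0.341.
P(Store=Mall, Category=elec) − P(Store=Mall)P(Category=elec) = 0.066 − 0.330×0.341 = -0.0465.

-0.0465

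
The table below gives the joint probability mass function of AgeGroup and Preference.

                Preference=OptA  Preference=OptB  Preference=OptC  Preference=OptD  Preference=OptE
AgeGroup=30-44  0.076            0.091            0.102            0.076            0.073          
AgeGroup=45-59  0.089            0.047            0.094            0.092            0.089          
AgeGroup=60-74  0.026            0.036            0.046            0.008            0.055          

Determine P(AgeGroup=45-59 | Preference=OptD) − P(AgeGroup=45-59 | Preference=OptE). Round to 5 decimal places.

0.11259

P(Preference=OptD) = 0.076 + 0.092 + 0.008 = 0.176; P(AgeGroup=45-59 | Preference=OptD) = 0.092/0.176 = 0.522727.
P(Preference=OptE) = 0.073 + 0.089 + 0.055 = 0.217; P(AgeGroup=45-59 | Preference=OptE) = 0.089/0.217 = 0.410138.
Difference = 0.11259.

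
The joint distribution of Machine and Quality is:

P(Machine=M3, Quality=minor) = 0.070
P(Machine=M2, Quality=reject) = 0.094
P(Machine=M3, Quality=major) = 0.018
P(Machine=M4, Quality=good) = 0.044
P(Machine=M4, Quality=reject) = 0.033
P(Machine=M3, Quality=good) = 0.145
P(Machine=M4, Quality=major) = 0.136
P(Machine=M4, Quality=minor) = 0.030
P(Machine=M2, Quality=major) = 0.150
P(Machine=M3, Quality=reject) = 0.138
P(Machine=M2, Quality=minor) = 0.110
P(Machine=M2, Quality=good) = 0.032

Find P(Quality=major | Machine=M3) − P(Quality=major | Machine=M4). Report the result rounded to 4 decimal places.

-0.5112

P(Machine=M3) = 0.145 + 0.070 + 0.018 + 0.138 = 0.371; P(Quality=major | Machine=M3) = 0.018/0.371 = 0.04852.
P(Machine=M4) = 0.044 + 0.030 + 0.136 + 0.033 = 0.243; P(Quality=major | Machine=M4) = 0.136/0.243 = 0.55967.
Difference = -0.5112.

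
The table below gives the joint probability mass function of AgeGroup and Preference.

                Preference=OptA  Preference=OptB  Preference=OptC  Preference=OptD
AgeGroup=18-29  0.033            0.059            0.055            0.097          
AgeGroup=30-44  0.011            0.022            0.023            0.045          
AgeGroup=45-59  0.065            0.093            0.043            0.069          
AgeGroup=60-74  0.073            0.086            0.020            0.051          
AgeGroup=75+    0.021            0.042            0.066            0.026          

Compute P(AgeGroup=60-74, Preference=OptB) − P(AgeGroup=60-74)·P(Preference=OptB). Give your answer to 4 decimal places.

0.0165

P(AgeGroup=60-74) = 0.073 + 0.086 + 0.020 + 0.051 = 0.230.
P(Preference=OptB) = 0.059 + 0.022 + 0.093 + 0.086 + 0.042 = 0.302.
P(AgeGroup=60-74, Preference=OptB) − P(AgeGroup=60-74)P(Preference=OptB) = 0.086 − 0.230×0.302 = 0.0165.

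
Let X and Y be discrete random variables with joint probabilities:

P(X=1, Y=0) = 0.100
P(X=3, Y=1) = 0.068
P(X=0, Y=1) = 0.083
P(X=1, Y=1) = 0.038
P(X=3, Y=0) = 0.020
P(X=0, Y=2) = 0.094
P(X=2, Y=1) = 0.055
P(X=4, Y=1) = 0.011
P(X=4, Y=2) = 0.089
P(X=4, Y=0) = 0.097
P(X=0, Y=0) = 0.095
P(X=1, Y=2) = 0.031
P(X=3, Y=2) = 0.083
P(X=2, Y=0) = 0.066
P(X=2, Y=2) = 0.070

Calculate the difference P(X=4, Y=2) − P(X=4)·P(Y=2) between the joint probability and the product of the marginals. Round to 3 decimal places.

0.017

P(X=4) = 0.097 + 0.011 + 0.089 = 0.197.
P(Y=2) = 0.094 + 0.031 + 0.070 + 0.083 + 0.089 = 0.367.
P(X=4, Y=2) − P(X=4)P(Y=2) = 0.089 − 0.197×0.367 = 0.017.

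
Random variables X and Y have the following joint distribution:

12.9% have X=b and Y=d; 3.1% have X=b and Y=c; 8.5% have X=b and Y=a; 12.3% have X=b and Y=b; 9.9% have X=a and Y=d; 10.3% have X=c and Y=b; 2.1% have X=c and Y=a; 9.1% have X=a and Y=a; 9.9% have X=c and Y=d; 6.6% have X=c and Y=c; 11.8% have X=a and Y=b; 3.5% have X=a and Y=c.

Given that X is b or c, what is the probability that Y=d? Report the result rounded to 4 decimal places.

0.3470

P(X=b) = 0.085 + 0.123 + 0.031 + 0.129 = 0.368.
P(X=c) = 0.021 + 0.103 + 0.066 + 0.099 = 0.289.
P(X ∈ {b, c}) = 0.368 + 0.289 = 0.657; P(Y=d, X ∈ {b, c}) = 0.129 + 0.099 = 0.228.
P(Y=d | X ∈ {b, c}) = 0.228/0.657 = 0.3470.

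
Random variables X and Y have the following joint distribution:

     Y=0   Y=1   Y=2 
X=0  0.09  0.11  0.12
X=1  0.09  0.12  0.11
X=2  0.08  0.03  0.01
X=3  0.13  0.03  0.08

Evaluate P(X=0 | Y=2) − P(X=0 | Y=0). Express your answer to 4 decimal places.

0.1442

P(Y=2) = 0.12 + 0.11 + 0.01 + 0.08 = 0.32; P(X=0 | Y=2) = 0.12/0.32 = 0.37500.
P(Y=0) = 0.09 + 0.09 + 0.08 + 0.13 = 0.39; P(X=0 | Y=0) = 0.09/0.39 = 0.23077.
Difference = 0.1442.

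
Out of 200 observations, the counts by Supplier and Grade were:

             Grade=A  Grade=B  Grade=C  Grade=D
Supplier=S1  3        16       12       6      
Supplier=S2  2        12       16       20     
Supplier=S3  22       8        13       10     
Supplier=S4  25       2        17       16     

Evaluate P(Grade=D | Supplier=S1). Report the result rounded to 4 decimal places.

Total with Supplier=S1: 3 + 16 + 12 + 6 = 37.
P(Grade=D | Supplier=S1) = 6/37 = 0.1622.

0.1622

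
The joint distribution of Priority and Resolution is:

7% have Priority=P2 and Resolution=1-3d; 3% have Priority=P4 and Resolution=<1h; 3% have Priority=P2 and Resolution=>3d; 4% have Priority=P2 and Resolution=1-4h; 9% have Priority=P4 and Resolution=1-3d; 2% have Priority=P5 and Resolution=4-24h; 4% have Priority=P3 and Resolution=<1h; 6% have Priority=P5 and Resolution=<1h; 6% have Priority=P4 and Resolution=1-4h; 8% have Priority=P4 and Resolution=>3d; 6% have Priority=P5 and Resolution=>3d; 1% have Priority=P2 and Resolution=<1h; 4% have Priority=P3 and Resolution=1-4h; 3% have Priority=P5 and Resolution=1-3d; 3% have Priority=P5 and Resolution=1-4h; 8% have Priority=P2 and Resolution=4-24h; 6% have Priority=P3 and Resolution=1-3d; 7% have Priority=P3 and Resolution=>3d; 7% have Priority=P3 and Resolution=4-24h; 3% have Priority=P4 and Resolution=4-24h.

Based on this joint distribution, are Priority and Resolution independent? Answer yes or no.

no

P(Priority=P2) = 0.23 and P(Resolution=4-24h) = 0.20, so their product is 0.0460, but P(Priority=P2, Resolution=4-24h) = 0.08. Since these differ, Priority and Resolution are not independent.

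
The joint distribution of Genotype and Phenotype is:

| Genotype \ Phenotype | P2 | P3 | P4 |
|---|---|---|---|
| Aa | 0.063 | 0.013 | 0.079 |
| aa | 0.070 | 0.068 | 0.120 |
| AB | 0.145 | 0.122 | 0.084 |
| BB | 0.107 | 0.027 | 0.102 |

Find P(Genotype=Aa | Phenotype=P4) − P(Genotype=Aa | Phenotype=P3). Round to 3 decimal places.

0.149

P(Phenotype=P4) = 0.079 + 0.120 + 0.084 + 0.102 = 0.385; P(Genotype=Aa | Phenotype=P4) = 0.079/0.385 = 0.2052.
P(Phenotype=P3) = 0.013 + 0.068 + 0.122 + 0.027 = 0.230; P(Genotype=Aa | Phenotype=P3) = 0.013/0.230 = 0.0565.
Difference = 0.149.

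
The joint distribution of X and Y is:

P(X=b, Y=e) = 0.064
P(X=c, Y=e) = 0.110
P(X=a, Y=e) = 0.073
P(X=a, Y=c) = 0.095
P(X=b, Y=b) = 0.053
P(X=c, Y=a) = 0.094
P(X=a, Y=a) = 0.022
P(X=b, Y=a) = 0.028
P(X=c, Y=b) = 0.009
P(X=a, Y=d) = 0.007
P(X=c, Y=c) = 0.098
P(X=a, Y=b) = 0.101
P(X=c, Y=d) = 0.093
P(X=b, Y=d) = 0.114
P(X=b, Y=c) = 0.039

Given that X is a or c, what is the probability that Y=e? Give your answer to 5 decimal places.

0.26068

P(X=a) = 0.022 + 0.101 + 0.095 + 0.007 + 0.073 = 0.298.
P(X=c) = 0.094 + 0.009 + 0.098 + 0.093 + 0.110 = 0.404.
P(X ∈ {a, c}) = 0.298 + 0.404 = 0.702; P(Y=e, X ∈ {a, c}) = 0.073 + 0.110 = 0.183.
P(Y=e | X ∈ {a, c}) = 0.183/0.702 = 0.26068.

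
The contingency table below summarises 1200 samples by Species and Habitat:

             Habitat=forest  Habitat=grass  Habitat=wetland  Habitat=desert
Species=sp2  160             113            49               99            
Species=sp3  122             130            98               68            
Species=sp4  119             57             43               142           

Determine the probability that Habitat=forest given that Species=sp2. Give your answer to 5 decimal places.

0.38005

Total with Species=sp2: 160 + 113 + 49 + 99 = 421.
P(Habitat=forest | Species=sp2) = 160/421 = 0.38005.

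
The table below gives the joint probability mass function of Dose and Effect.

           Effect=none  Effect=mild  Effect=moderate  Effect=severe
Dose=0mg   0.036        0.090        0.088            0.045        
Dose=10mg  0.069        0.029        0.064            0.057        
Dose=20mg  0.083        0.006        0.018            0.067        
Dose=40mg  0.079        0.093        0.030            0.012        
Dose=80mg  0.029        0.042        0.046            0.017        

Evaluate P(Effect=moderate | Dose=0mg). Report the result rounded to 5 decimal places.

P(Dose=0mg) = 0.036 + 0.090 + 0.088 + 0.045 = 0.259.
P(Effect=moderate | Dose=0mg) = 0.088/0.259 = 0.33977.

0.33977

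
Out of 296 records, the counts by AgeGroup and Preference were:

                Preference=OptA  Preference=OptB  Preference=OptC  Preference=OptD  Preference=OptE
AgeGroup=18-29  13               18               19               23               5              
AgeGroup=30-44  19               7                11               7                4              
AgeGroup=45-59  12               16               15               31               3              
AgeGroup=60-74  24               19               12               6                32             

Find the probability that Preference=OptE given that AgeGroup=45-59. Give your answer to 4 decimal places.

0.0390

Total with AgeGroup=45-59: 12 + 16 + 15 + 31 + 3 = 77.
P(Preference=OptE | AgeGroup=45-59) = 3/77 = 0.0390.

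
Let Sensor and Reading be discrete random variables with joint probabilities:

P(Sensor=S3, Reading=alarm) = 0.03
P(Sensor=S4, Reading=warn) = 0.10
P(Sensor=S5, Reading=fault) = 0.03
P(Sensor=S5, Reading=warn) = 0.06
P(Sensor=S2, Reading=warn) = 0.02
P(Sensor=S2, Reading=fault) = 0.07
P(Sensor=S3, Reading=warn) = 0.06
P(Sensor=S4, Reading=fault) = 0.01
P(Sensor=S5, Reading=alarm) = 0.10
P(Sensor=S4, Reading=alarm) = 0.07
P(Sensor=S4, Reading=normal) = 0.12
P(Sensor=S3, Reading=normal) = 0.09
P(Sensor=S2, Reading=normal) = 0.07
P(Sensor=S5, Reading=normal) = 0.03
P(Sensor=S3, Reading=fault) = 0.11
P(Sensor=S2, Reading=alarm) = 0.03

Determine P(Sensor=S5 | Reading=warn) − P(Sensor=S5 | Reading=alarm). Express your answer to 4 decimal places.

-0.1848

P(Reading=warn) = 0.02 + 0.06 + 0.10 + 0.06 = 0.24; P(Sensor=S5 | Reading=warn) = 0.06/0.24 = 0.25000.
P(Reading=alarm) = 0.03 + 0.03 + 0.07 + 0.10 = 0.23; P(Sensor=S5 | Reading=alarm) = 0.10/0.23 = 0.43478.
Difference = -0.1848.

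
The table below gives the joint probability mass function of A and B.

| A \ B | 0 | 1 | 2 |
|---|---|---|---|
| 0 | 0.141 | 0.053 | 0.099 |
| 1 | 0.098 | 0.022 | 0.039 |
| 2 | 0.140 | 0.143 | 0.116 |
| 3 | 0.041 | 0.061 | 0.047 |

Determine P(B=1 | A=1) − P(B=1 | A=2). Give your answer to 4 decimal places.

P(A=1) = 0.098 + 0.022 + 0.039 = 0.159; P(B=1 | A=1) = 0.022/0.159 = 0.13836.
P(A=2) = 0.140 + 0.143 + 0.116 = 0.399; P(B=1 | A=2) = 0.143/0.399 = 0.35840.
Difference = -0.2200.

-0.2200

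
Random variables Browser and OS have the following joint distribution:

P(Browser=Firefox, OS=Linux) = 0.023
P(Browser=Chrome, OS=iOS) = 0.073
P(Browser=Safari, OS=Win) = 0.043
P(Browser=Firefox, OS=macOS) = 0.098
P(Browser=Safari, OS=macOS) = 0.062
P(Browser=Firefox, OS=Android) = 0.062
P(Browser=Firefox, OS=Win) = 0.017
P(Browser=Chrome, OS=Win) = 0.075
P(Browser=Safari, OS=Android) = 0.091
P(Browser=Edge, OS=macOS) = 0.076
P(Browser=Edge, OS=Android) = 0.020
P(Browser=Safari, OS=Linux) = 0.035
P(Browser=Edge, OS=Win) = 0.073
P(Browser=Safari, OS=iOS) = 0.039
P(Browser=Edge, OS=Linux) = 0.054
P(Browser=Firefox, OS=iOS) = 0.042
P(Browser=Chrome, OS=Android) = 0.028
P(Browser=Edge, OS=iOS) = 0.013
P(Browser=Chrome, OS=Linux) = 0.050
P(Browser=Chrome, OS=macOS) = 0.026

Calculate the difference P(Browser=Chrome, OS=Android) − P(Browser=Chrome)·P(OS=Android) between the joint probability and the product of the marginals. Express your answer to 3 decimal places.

P(Browser=Chrome) = 0.075 + 0.026 + 0.050 + 0.073 + 0.028 = 0.252.
P(OS=Android) = 0.028 + 0.062 + 0.091 + 0.020 = 0.201.
P(Browser=Chrome, OS=Android) − P(Browser=Chrome)P(OS=Android) = 0.028 − 0.252×0.201 = -0.023.

-0.023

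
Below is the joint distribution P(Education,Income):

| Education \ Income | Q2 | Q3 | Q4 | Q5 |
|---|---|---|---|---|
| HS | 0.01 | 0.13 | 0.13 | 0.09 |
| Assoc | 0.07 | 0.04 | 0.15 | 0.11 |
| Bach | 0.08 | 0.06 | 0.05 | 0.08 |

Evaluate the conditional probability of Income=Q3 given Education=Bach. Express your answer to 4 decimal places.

P(Education=Bach) = 0.08 + 0.06 + 0.05 + 0.08 = 0.27.
P(Income=Q3 | Education=Bach) = 0.06/0.27 = 0.2222.

0.2222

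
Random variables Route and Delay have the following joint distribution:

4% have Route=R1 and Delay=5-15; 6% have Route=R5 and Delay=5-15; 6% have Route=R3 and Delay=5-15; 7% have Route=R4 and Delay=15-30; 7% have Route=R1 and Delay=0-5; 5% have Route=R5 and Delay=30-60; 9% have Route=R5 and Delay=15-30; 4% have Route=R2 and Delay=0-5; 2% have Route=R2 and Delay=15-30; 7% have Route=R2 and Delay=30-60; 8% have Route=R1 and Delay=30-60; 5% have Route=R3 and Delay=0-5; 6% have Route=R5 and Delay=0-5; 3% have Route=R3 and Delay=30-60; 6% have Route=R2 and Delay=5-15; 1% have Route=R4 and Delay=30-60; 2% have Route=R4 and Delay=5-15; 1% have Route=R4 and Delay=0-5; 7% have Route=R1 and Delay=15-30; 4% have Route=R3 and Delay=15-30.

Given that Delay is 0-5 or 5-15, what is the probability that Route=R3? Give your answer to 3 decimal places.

0.234

P(Delay=0-5) = 0.07 + 0.04 + 0.05 + 0.01 + 0.06 = 0.23.
P(Delay=5-15) = 0.04 + 0.06 + 0.06 + 0.02 + 0.06 = 0.24.
P(Delay ∈ {0-5, 5-15}) = 0.23 + 0.24 = 0.47; P(Route=R3, Delay ∈ {0-5, 5-15}) = 0.05 + 0.06 = 0.11.
P(Route=R3 | Delay ∈ {0-5, 5-15}) = 0.11/0.47 = 0.234.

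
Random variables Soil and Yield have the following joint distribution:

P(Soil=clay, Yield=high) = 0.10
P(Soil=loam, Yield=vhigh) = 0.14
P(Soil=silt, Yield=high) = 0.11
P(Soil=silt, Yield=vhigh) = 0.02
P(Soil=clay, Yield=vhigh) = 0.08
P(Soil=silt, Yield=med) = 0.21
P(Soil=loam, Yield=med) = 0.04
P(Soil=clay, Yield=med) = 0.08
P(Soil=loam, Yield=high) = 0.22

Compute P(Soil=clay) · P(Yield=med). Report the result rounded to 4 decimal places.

0.0858

P(Soil=clay) = 0.08 + 0.10 + 0.08 = 0.26.
P(Yield=med) = 0.04 + 0.08 + 0.21 = 0.33.
Product: 0.26 × 0.33 = 0.0858.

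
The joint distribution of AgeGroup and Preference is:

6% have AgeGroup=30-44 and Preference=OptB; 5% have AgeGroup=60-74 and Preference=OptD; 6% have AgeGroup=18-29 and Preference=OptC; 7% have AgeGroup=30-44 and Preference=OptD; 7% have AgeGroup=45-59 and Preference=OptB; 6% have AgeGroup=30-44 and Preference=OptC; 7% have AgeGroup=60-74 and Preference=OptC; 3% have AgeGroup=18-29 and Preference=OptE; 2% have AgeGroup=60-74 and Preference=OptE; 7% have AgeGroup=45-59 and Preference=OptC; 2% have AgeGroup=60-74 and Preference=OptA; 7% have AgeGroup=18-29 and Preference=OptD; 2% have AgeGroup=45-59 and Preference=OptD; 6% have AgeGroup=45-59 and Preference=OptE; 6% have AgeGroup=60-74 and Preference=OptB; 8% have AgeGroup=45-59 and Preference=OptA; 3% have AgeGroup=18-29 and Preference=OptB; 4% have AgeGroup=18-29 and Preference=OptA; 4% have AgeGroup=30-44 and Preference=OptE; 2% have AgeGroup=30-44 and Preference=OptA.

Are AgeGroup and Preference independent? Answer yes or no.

no

P(AgeGroup=45-59) = 0.30 and P(Preference=OptD) = 0.21, so their product is 0.0630, but P(AgeGroup=45-59, Preference=OptD) = 0.02. Since these differ, AgeGroup and Preference are not independent.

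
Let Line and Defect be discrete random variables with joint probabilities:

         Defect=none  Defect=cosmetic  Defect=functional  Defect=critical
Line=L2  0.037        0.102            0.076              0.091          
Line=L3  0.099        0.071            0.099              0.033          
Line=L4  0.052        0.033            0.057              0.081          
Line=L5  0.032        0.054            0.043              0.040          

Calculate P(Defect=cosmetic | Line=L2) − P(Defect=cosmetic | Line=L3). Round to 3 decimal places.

P(Line=L2) = 0.037 + 0.102 + 0.076 + 0.091 = 0.306; P(Defect=cosmetic | Line=L2) = 0.102/0.306 = 0.3333.
P(Line=L3) = 0.099 + 0.071 + 0.099 + 0.033 = 0.302; P(Defect=cosmetic | Line=L3) = 0.071/0.302 = 0.2351.
Difference = 0.098.

0.098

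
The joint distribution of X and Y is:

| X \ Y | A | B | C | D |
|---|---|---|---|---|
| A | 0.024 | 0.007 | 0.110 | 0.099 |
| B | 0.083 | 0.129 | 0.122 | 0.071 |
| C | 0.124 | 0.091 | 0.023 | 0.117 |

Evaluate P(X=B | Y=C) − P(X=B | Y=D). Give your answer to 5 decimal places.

P(Y=C) = 0.110 + 0.122 + 0.023 = 0.255; P(X=B | Y=C) = 0.122/0.255 = 0.478431.
P(Y=D) = 0.099 + 0.071 + 0.117 = 0.287; P(X=B | Y=D) = 0.071/0.287 = 0.247387.
Difference = 0.23104.

0.23104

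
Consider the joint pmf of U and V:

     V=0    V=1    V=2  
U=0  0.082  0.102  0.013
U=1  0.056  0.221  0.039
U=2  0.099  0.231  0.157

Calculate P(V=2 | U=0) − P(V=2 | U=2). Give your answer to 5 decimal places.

P(U=0) = 0.082 + 0.102 + 0.013 = 0.197; P(V=2 | U=0) = 0.013/0.197 = 0.065990.
P(U=2) = 0.099 + 0.231 + 0.157 = 0.487; P(V=2 | U=2) = 0.157/0.487 = 0.322382.
Difference = -0.25639.

-0.25639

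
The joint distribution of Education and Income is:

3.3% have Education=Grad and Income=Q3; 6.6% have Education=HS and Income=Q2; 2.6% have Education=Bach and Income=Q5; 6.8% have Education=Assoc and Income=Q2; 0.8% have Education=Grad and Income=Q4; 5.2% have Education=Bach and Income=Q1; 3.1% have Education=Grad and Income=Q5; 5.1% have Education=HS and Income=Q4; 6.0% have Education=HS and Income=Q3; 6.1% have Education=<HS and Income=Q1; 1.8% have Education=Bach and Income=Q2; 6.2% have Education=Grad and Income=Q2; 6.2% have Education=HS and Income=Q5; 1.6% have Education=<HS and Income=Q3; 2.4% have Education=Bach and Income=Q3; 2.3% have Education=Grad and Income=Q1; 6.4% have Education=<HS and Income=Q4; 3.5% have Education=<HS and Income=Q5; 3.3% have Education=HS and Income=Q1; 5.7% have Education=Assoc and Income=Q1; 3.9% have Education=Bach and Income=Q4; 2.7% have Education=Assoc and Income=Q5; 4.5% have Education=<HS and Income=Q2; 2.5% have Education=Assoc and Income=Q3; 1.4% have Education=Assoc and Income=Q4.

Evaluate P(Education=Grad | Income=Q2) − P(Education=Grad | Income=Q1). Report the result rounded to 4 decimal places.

0.1376

P(Income=Q2) = 0.045 + 0.066 + 0.068 + 0.018 + 0.062 = 0.259; P(Education=Grad | Income=Q2) = 0.062/0.259 = 0.23938.
P(Income=Q1) = 0.061 + 0.033 + 0.057 + 0.052 + 0.023 = 0.226; P(Education=Grad | Income=Q1) = 0.023/0.226 = 0.10177.
Difference = 0.1376.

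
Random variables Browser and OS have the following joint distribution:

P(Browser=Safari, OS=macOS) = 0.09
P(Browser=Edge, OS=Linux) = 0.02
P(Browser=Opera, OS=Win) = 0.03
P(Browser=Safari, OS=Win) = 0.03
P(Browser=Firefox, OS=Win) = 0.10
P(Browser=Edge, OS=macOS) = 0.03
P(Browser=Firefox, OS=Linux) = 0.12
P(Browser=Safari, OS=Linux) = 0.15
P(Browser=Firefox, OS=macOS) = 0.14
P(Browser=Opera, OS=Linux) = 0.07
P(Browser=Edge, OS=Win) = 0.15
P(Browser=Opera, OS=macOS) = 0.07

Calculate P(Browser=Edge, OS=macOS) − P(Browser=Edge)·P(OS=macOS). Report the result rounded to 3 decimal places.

P(Browser=Edge) = 0.15 + 0.03 + 0.02 = 0.20.
P(OS=macOS) = 0.14 + 0.09 + 0.03 + 0.07 = 0.33.
P(Browser=Edge, OS=macOS) − P(Browser=Edge)P(OS=macOS) = 0.03 − 0.20×0.33 = -0.036.

-0.036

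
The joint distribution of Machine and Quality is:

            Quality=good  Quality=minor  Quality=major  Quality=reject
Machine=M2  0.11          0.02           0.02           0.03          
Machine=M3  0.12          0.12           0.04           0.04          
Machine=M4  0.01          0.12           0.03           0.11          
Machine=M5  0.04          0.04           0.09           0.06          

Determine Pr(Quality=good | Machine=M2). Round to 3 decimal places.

P(Machine=M2) = 0.11 + 0.02 + 0.02 + 0.03 = 0.18.
P(Quality=good | Machine=M2) = 0.11/0.18 = 0.611.

0.611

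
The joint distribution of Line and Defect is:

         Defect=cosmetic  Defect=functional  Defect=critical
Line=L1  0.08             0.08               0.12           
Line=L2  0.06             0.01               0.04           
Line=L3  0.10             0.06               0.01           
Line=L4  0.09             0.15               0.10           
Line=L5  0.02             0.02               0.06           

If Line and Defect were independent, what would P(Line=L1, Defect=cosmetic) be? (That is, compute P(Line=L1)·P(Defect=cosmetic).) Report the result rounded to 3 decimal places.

0.098

P(Line=L1) = 0.08 + 0.08 + 0.12 = 0.28.
P(Defect=cosmetic) = 0.08 + 0.06 + 0.10 + 0.09 + 0.02 = 0.35.
Product: 0.28 × 0.35 = 0.098.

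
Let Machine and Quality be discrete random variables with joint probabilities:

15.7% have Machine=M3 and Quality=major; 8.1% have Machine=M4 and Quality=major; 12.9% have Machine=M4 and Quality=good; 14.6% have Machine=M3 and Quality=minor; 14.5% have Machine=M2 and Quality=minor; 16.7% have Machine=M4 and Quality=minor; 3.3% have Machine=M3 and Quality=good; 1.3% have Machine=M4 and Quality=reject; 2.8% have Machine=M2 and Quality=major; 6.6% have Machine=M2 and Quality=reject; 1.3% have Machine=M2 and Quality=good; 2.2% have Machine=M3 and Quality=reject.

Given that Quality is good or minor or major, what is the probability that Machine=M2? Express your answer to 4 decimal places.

P(Quality=good) = 0.013 + 0.033 + 0.129 = 0.175.
P(Quality=minor) = 0.145 + 0.146 + 0.167 = 0.458.
P(Quality=major) = 0.028 + 0.157 + 0.081 = 0.266.
P(Quality ∈ {good, minor, major}) = 0.175 + 0.458 + 0.266 = 0.899; P(Machine=M2, Quality ∈ {good, minor, major}) = 0.013 + 0.145 + 0.028 = 0.186.
P(Machine=M2 | Quality ∈ {good, minor, major}) = 0.186/0.899 = 0.2069.

0.2069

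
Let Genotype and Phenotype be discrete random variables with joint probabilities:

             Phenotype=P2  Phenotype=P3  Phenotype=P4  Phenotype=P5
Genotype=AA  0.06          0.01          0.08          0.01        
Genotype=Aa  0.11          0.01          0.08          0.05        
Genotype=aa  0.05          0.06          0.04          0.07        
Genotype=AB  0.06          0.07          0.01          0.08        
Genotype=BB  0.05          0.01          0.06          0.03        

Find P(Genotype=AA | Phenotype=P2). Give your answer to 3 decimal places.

0.182

P(Phenotype=P2) = 0.06 + 0.11 + 0.05 + 0.06 + 0.05 = 0.33.
P(Genotype=AA | Phenotype=P2) = 0.06/0.33 = 0.182.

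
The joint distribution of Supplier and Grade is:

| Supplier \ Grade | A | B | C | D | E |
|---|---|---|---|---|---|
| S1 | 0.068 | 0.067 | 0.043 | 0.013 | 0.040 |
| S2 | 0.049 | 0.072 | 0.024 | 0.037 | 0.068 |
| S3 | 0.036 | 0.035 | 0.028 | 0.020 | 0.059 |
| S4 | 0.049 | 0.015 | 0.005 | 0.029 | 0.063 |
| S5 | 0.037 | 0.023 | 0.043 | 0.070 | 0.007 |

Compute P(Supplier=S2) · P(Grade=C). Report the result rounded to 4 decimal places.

P(Supplier=S2) = 0.049 + 0.072 + 0.024 + 0.037 + 0.068 = 0.250.
P(Grade=C) = 0.043 + 0.024 + 0.028 + 0.005 + 0.043 = 0.143.
Product: 0.250 × 0.143 = 0.0358.

0.0358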